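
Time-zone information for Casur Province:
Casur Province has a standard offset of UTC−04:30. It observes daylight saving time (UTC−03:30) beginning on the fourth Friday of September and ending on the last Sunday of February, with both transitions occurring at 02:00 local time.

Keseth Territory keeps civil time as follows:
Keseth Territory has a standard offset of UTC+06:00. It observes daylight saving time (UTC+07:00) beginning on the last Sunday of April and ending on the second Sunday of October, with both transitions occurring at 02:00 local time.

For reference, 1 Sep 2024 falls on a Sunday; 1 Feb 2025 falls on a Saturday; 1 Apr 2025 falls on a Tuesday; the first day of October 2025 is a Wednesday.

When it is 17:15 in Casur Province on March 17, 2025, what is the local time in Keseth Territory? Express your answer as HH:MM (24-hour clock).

1 September 2024 is a Sunday, so the first Friday is September 6 and the fourth is September 27.
1 February 2025 is a Saturday, so Sundays fall on 2, 9, 16, 23; the last is February 23.
March 17, 2025 does not fall between 27 September 2024 and 23 February 2025, so daylight saving is not in effect and Casur Province is at UTC−04:30.
17:15 Casur Province + 4h30m = 21:45 UTC.
1 April 2025 is a Tuesday, so Sundays fall on 6, 13, 20, 27; the last is April 27.
1 October 2025 is a Wednesday, so the first Sunday is October 5 and the second is October 12.
At the standard offset (UTC+06:00), 21:45 UTC + 6h = 03:45 Keseth Territory standard time (rolling into the next day, 18 March 2025).
The standard-time date in Keseth Territory, March 18, 2025, does not fall between 27 April and 12 October, so daylight saving is not in effect and Keseth Territory is at UTC+06:00.
21:45 UTC + 6h = 03:45 Keseth Territory (rolling into the next day, 18 March 2025).

03:45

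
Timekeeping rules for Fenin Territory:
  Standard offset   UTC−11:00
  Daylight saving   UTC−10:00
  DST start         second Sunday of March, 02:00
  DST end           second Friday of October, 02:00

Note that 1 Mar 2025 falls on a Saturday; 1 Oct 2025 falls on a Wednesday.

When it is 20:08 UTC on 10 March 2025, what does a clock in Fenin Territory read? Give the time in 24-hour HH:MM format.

10:08

1 March 2025 is a Saturday, so the first Sunday is March 2 and the second is March 9.
1 October 2025 is a Wednesday, so the first Friday is October 3 and the second is October 10.
At the standard offset (UTC−11:00), 20:08 UTC − 11h = 09:08 Fenin Territory standard time.
Daylight saving runs 9 March – 10 October; the standard-time date in Fenin Territory, 10 March 2025, is inside that window, so Fenin Territory is at UTC−10:00.
20:08 UTC − 10h = 10:08 local.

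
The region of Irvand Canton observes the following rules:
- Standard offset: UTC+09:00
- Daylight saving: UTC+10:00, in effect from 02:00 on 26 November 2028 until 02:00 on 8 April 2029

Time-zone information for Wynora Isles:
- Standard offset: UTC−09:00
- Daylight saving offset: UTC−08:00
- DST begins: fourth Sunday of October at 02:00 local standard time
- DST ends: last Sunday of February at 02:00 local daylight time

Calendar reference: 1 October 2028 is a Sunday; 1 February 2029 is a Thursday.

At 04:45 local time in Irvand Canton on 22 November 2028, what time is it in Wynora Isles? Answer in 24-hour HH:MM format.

11:45

22 November 2028 does not fall between 26 November 2028 and 8 April 2029, so daylight saving is not in effect and Irvand Canton is at UTC+09:00.
04:45 Irvand Canton − 9h = 19:45 UTC (rolling into the previous day, 21 November 2028).
1 October 2028 is a Sunday, so the first Sunday is October 1 and the fourth is October 22.
1 February 2029 is a Thursday, so Sundays fall on 4, 11, 18, 25; the last is February 25.
At the standard offset (UTC−09:00), 19:45 UTC − 9h = 10:45 Wynora Isles standard time.
Daylight saving runs 22 October 2028 – 25 February 2029; the standard-time date in Wynora Isles, 21 November 2028, is inside that window, so Wynora Isles is at UTC−08:00.
19:45 UTC − 8h = 11:45 Wynora Isles.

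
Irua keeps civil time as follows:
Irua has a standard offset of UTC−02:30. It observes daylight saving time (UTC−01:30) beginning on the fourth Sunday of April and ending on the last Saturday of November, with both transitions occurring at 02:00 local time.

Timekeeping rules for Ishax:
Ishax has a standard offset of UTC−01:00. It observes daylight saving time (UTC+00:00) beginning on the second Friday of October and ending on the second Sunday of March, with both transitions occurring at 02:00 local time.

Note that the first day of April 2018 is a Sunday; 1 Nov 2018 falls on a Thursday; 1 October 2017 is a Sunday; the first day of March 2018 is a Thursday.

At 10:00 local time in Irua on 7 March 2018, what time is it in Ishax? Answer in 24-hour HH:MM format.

12:30

1 April 2018 is a Sunday, so the first Sunday is April 1 and the fourth is April 22.
1 November 2018 is a Thursday, so Saturdays fall on 3, 10, 17, 24; the last is November 24.
7 March 2018 does not fall between 22 April and 24 November, so daylight saving is not in effect and Irua is at UTC−02:30.
10:00 Irua + 2h30m = 12:30 UTC.
1 October 2017 is a Sunday, so the first Friday is October 6 and the second is October 13.
1 March 2018 is a Thursday, so the first Sunday is March 4 and the second is March 11.
At the standard offset (UTC−01:00), 12:30 UTC − 1h = 11:30 Ishax standard time.
The standard-time date in Ishax, 7 March 2018, lies within the daylight-saving period (13 October 2017 – 11 March 2018), so Ishax is on daylight time, UTC+00:00.
12:30 UTC + 0h = 12:30 Ishax.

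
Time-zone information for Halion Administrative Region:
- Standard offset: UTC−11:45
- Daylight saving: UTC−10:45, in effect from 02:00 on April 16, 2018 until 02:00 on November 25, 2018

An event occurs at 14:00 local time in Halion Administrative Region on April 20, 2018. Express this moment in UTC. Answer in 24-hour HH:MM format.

April 20, 2018 falls between 16 April and 25 November, so daylight saving is in effect and Halion Administrative Region is at UTC−10:45.
14:00 local + 10h45m = 00:45 UTC (rolling into the next day, 21 April 2018).

00:45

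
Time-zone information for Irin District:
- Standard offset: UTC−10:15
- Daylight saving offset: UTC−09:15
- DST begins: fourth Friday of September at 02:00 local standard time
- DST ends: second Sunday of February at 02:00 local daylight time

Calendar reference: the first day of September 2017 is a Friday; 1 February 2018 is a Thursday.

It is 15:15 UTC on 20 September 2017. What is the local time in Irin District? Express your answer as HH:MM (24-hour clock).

05:00

1 September 2017 is a Friday, so the first Friday is September 1 and the fourth is September 22.
1 February 2018 is a Thursday, so the first Sunday is February 4 and the second is February 11.
At the standard offset (UTC−10:15), 15:15 UTC − 10h15m = 05:00 Irin District standard time.
Daylight saving runs 22 September 2017 – 11 February 2018; the standard-time date in Irin District, 20 September 2017, is outside that window, so Irin District is on standard time at UTC−10:15.
15:15 UTC − 10h15m = 05:00 local.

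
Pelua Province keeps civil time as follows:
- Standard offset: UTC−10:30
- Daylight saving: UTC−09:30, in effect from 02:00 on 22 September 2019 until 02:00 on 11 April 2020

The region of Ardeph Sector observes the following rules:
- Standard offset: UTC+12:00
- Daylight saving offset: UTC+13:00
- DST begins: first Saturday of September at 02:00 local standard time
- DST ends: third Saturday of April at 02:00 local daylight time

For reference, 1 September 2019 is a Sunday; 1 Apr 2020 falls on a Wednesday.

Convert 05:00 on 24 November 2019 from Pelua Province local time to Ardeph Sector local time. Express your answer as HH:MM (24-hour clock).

24 November 2019 lies within the daylight-saving period (22 September 2019 – 11 April 2020), so Pelua Province is on daylight time, UTC−09:30.
05:00 Pelua Province + 9h30m = 14:30 UTC.
1 September 2019 is a Sunday, so the first Saturday is September 7.
1 April 2020 is a Wednesday, so the first Saturday is April 4 and the third is April 18.
At the standard offset (UTC+12:00), 14:30 UTC + 12h = 02:30 Ardeph Sector standard time (rolling into the next day, 25 November 2019).
The standard-time date in Ardeph Sector, 25 November 2019, falls between 7 September 2019 and 18 April 2020, so daylight saving is in effect and Ardeph Sector is at UTC+13:00.
14:30 UTC + 13h = 03:30 Ardeph Sector (rolling into the next day, 25 November 2019).

03:30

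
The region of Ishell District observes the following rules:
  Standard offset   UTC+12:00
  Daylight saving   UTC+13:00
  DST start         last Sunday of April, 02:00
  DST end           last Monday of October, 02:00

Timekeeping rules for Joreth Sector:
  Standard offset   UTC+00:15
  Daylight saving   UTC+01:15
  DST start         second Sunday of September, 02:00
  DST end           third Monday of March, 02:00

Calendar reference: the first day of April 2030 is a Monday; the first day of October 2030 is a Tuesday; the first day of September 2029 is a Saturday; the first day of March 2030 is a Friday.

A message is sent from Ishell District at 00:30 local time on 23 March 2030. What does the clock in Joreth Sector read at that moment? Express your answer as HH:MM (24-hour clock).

1 April 2030 is a Monday, so Sundays fall on 7, 14, 21, 28; the last is April 28.
1 October 2030 is a Tuesday, so Mondays fall on 7, 14, 21, 28; the last is October 28.
Daylight saving runs 28 April – 28 October; 23 March 2030 is outside that window, so Ishell District is on standard time at UTC+12:00.
00:30 Ishell District − 12h = 12:30 UTC (rolling into the previous day, 22 March 2030).
1 September 2029 is a Saturday, so the first Sunday is September 2 and the second is September 9.
1 March 2030 is a Friday, so the first Monday is March 4 and the third is March 18.
At the standard offset (UTC+00:15), 12:30 UTC + 0h15m = 12:45 Joreth Sector standard time.
The standard-time date in Joreth Sector, 22 March 2030, does not fall between 9 September 2029 and 18 March 2030, so daylight saving is not in effect and Joreth Sector is at UTC+00:15.
12:30 UTC + 0h15m = 12:45 Joreth Sector.

12:45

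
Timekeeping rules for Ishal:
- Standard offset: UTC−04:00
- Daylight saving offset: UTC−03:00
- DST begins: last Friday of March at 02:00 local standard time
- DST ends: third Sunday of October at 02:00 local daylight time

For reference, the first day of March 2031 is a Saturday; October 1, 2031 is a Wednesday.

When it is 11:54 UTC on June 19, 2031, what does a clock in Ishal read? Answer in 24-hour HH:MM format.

1 March 2031 is a Saturday, so Fridays fall on 7, 14, 21, 28; the last is March 28.
1 October 2031 is a Wednesday, so the first Sunday is October 5 and the third is October 19.
At the standard offset (UTC−04:00), 11:54 UTC − 4h = 07:54 Ishal standard time.
The standard-time date in Ishal, June 19, 2031, falls between 28 March and 19 October, so daylight saving is in effect and Ishal is at UTC−03:00.
11:54 UTC − 3h = 08:54 local.

08:54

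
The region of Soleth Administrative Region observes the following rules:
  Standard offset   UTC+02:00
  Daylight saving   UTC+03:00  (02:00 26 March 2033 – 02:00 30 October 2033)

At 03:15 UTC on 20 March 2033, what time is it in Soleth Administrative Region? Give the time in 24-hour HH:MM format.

At the standard offset (UTC+02:00), 03:15 UTC + 2h = 05:15 Soleth Administrative Region standard time.
Daylight saving runs 26 March – 30 October; the standard-time date in Soleth Administrative Region, 20 March 2033, is outside that window, so Soleth Administrative Region is on standard time at UTC+02:00.
03:15 UTC + 2h = 05:15 local.

05:15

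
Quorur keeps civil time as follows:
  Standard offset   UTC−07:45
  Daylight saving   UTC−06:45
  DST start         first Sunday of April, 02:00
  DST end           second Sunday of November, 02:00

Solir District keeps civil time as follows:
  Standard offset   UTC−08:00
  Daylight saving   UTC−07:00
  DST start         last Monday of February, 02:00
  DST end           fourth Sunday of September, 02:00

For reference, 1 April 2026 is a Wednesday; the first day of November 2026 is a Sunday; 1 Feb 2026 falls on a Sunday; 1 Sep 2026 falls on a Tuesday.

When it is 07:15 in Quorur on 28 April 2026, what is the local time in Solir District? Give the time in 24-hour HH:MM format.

07:00

1 April 2026 is a Wednesday, so the first Sunday is April 5.
1 November 2026 is a Sunday, so the first Sunday is November 1 and the second is November 8.
Daylight saving runs 5 April – 8 November; 28 April 2026 is inside that window, so Quorur is at UTC−06:45.
07:15 Quorur + 6h45m = 14:00 UTC.
1 February 2026 is a Sunday, so Mondays fall on 2, 9, 16, 23; the last is February 23.
1 September 2026 is a Tuesday, so the first Sunday is September 6 and the fourth is September 27.
At the standard offset (UTC−08:00), 14:00 UTC − 8h = 06:00 Solir District standard time.
The standard-time date in Solir District, 28 April 2026, falls between 23 February and 27 September, so daylight saving is in effect and Solir District is at UTC−07:00.
14:00 UTC − 7h = 07:00 Solir District.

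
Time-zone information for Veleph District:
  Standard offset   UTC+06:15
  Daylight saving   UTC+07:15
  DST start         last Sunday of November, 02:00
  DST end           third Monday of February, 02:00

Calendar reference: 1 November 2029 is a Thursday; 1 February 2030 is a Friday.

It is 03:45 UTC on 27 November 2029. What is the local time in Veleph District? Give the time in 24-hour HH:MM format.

11:00

1 November 2029 is a Thursday, so Sundays fall on 4, 11, 18, 25; the last is November 25.
1 February 2030 is a Friday, so the first Monday is February 4 and the third is February 18.
At the standard offset (UTC+06:15), 03:45 UTC + 6h15m = 10:00 Veleph District standard time.
The standard-time date in Veleph District, 27 November 2029, lies within the daylight-saving period (25 November 2029 – 18 February 2030), so Veleph District is on daylight time, UTC+07:15.
03:45 UTC + 7h15m = 11:00 local.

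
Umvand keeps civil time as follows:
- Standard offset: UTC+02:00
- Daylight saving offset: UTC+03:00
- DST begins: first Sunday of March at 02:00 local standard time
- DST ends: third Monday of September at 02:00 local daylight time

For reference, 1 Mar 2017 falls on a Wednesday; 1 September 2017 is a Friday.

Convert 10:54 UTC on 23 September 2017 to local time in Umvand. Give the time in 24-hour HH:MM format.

12:54

1 March 2017 is a Wednesday, so the first Sunday is March 5.
1 September 2017 is a Friday, so the first Monday is September 4 and the third is September 18.
At the standard offset (UTC+02:00), 10:54 UTC + 2h = 12:54 Umvand standard time.
The standard-time date in Umvand, 23 September 2017, does not fall between 5 March and 18 September, so daylight saving is not in effect and Umvand is at UTC+02:00.
10:54 UTC + 2h = 12:54 local.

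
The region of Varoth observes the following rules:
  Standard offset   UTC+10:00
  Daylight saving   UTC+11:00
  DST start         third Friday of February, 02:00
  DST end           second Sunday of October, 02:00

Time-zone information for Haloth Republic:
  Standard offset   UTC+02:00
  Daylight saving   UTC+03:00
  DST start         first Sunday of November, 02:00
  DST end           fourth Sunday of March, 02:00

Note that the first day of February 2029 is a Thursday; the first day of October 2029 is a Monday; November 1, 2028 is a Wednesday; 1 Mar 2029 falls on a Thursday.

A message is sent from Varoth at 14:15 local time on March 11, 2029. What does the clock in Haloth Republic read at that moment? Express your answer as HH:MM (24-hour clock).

06:15

1 February 2029 is a Thursday, so the first Friday is February 2 and the third is February 16.
1 October 2029 is a Monday, so the first Sunday is October 7 and the second is October 14.
March 11, 2029 lies within the daylight-saving period (16 February – 14 October), so Varoth is on daylight time, UTC+11:00.
14:15 Varoth − 11h = 03:15 UTC.
1 November 2028 is a Wednesday, so the first Sunday is November 5.
1 March 2029 is a Thursday, so the first Sunday is March 4 and the fourth is March 25.
At the standard offset (UTC+02:00), 03:15 UTC + 2h = 05:15 Haloth Republic standard time.
The standard-time date in Haloth Republic, March 11, 2029, falls between 5 November 2028 and 25 March 2029, so daylight saving is in effect and Haloth Republic is at UTC+03:00.
03:15 UTC + 3h = 06:15 Haloth Republic.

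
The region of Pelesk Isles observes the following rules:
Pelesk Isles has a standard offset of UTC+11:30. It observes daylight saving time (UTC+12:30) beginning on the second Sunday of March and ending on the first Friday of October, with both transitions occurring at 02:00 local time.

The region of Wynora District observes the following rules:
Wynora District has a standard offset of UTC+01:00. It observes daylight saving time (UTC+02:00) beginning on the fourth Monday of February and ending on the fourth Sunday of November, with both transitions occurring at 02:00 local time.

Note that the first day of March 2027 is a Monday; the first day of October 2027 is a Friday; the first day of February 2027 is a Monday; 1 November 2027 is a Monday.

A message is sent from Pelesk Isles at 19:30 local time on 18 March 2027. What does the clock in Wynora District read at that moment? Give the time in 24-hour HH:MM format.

09:00

1 March 2027 is a Monday, so the first Sunday is March 7 and the second is March 14.
1 October 2027 is a Friday, so the first Friday is October 1.
18 March 2027 falls between 14 March and 1 October, so daylight saving is in effect and Pelesk Isles is at UTC+12:30.
19:30 Pelesk Isles − 12h30m = 07:00 UTC.
1 February 2027 is a Monday, so the first Monday is February 1 and the fourth is February 22.
1 November 2027 is a Monday, so the first Sunday is November 7 and the fourth is November 28.
At the standard offset (UTC+01:00), 07:00 UTC + 1h = 08:00 Wynora District standard time.
The standard-time date in Wynora District, 18 March 2027, falls between 22 February and 28 November, so daylight saving is in effect and Wynora District is at UTC+02:00.
07:00 UTC + 2h = 09:00 Wynora District.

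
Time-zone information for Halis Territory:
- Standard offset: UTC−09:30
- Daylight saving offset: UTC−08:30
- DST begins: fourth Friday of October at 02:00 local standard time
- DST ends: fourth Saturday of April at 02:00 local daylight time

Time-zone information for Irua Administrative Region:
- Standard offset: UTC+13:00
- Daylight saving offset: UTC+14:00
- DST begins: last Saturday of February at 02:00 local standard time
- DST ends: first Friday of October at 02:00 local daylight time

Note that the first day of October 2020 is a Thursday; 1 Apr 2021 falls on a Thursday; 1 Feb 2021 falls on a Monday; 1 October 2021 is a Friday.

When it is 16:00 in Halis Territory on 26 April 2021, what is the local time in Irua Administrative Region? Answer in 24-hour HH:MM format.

15:30

1 October 2020 is a Thursday, so the first Friday is October 2 and the fourth is October 23.
1 April 2021 is a Thursday, so the first Saturday is April 3 and the fourth is April 24.
Daylight saving runs 23 October 2020 – 24 April 2021; 26 April 2021 is outside that window, so Halis Territory is on standard time at UTC−09:30.
16:00 Halis Territory + 9h30m = 01:30 UTC (rolling into the next day, 27 April 2021).
1 February 2021 is a Monday, so Saturdays fall on 6, 13, 20, 27; the last is February 27.
1 October 2021 is a Friday, so the first Friday is October 1.
At the standard offset (UTC+13:00), 01:30 UTC + 13h = 14:30 Irua Administrative Region standard time.
The standard-time date in Irua Administrative Region, 27 April 2021, lies within the daylight-saving period (27 February – 1 October), so Irua Administrative Region is on daylight time, UTC+14:00.
01:30 UTC + 14h = 15:30 Irua Administrative Region.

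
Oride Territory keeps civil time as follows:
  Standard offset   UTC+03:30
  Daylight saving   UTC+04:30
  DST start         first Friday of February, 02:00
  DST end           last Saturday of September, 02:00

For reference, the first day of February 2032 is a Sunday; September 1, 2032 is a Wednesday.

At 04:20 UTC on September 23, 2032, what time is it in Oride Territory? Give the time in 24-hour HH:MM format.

08:50

1 February 2032 is a Sunday, so the first Friday is February 6.
1 September 2032 is a Wednesday, so Saturdays fall on 4, 11, 18, 25; the last is September 25.
At the standard offset (UTC+03:30), 04:20 UTC + 3h30m = 07:50 Oride Territory standard time.
The standard-time date in Oride Territory, September 23, 2032, falls between 6 February and 25 September, so daylight saving is in effect and Oride Territory is at UTC+04:30.
04:20 UTC + 4h30m = 08:50 local.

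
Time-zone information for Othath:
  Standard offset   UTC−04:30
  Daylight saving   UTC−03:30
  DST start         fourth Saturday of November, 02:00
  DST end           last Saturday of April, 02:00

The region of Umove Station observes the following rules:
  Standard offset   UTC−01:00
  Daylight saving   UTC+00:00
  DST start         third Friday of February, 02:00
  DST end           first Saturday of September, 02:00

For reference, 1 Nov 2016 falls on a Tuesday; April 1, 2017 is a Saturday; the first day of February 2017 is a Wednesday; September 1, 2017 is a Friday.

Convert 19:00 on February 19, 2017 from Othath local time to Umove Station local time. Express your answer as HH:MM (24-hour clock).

1 November 2016 is a Tuesday, so the first Saturday is November 5 and the fourth is November 26.
1 April 2017 is a Saturday, so Saturdays fall on 1, 8, 15, 22, 29; the last is April 29.
Daylight saving runs 26 November 2016 – 29 April 2017; February 19, 2017 is inside that window, so Othath is at UTC−03:30.
19:00 Othath + 3h30m = 22:30 UTC.
1 February 2017 is a Wednesday, so the first Friday is February 3 and the third is February 17.
1 September 2017 is a Friday, so the first Saturday is September 2.
At the standard offset (UTC−01:00), 22:30 UTC − 1h = 21:30 Umove Station standard time.
The standard-time date in Umove Station, February 19, 2017, lies within the daylight-saving period (17 February – 2 September), so Umove Station is on daylight time, UTC+00:00.
22:30 UTC + 0h = 22:30 Umove Station.

22:30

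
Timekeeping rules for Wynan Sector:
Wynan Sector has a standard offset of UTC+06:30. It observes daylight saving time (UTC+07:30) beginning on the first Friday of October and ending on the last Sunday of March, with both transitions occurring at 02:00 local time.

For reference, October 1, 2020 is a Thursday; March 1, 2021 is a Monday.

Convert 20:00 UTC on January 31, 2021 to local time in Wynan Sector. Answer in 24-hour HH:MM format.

1 October 2020 is a Thursday, so the first Friday is October 2.
1 March 2021 is a Monday, so Sundays fall on 7, 14, 21, 28; the last is March 28.
At the standard offset (UTC+06:30), 20:00 UTC + 6h30m = 02:30 Wynan Sector standard time (rolling into the next day, 1 February 2021).
The standard-time date in Wynan Sector, February 1, 2021, lies within the daylight-saving period (2 October 2020 – 28 March 2021), so Wynan Sector is on daylight time, UTC+07:30.
20:00 UTC + 7h30m = 03:30 local (rolling into the next day, 1 February 2021).

03:30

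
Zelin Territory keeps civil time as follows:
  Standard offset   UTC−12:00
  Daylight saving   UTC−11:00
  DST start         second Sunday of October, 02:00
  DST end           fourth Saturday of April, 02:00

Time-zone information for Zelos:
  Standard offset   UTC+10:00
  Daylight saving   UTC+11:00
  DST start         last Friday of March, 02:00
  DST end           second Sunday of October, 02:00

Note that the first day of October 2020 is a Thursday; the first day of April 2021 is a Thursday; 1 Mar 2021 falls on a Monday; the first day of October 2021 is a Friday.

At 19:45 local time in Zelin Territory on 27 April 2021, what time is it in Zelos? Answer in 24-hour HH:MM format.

1 October 2020 is a Thursday, so the first Sunday is October 4 and the second is October 11.
1 April 2021 is a Thursday, so the first Saturday is April 3 and the fourth is April 24.
27 April 2021 does not fall between 11 October 2020 and 24 April 2021, so daylight saving is not in effect and Zelin Territory is at UTC−12:00.
19:45 Zelin Territory + 12h = 07:45 UTC (rolling into the next day, 28 April 2021).
1 March 2021 is a Monday, so Fridays fall on 5, 12, 19, 26; the last is March 26.
1 October 2021 is a Friday, so the first Sunday is October 3 and the second is October 10.
At the standard offset (UTC+10:00), 07:45 UTC + 10h = 17:45 Zelos standard time.
The standard-time date in Zelos, 28 April 2021, lies within the daylight-saving period (26 March – 10 October), so Zelos is on daylight time, UTC+11:00.
07:45 UTC + 11h = 18:45 Zelos.

18:45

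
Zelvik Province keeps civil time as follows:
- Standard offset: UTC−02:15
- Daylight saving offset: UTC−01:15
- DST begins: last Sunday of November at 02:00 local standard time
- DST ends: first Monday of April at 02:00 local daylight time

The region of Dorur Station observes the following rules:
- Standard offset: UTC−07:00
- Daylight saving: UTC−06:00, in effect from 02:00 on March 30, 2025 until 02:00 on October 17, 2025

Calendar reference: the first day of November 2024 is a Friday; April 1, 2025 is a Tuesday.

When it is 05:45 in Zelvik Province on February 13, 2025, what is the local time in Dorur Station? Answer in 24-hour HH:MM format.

00:00

1 November 2024 is a Friday, so Sundays fall on 3, 10, 17, 24; the last is November 24.
1 April 2025 is a Tuesday, so the first Monday is April 7.
February 13, 2025 falls between 24 November 2024 and 7 April 2025, so daylight saving is in effect and Zelvik Province is at UTC−01:15.
05:45 Zelvik Province + 1h15m = 07:00 UTC.
At the standard offset (UTC−07:00), 07:00 UTC − 7h = 00:00 Dorur Station standard time.
The standard-time date in Dorur Station, February 13, 2025, does not fall between 30 March and 17 October, so daylight saving is not in effect and Dorur Station is at UTC−07:00.
07:00 UTC − 7h = 00:00 Dorur Station.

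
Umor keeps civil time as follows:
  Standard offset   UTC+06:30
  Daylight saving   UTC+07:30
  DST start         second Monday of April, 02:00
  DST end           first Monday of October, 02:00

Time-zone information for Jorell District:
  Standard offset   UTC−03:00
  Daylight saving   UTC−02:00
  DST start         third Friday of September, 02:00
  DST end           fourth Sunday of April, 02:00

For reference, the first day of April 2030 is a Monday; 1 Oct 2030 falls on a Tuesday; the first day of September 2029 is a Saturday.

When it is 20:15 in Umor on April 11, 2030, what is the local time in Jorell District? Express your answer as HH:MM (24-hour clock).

1 April 2030 is a Monday, so the first Monday is April 1 and the second is April 8.
1 October 2030 is a Tuesday, so the first Monday is October 7.
April 11, 2030 falls between 8 April and 7 October, so daylight saving is in effect and Umor is at UTC+07:30.
20:15 Umor − 7h30m = 12:45 UTC.
1 September 2029 is a Saturday, so the first Friday is September 7 and the third is September 21.
1 April 2030 is a Monday, so the first Sunday is April 7 and the fourth is April 28.
At the standard offset (UTC−03:00), 12:45 UTC − 3h = 09:45 Jorell District standard time.
The standard-time date in Jorell District, April 11, 2030, lies within the daylight-saving period (21 September 2029 – 28 April 2030), so Jorell District is on daylight time, UTC−02:00.
12:45 UTC − 2h = 10:45 Jorell District.

10:45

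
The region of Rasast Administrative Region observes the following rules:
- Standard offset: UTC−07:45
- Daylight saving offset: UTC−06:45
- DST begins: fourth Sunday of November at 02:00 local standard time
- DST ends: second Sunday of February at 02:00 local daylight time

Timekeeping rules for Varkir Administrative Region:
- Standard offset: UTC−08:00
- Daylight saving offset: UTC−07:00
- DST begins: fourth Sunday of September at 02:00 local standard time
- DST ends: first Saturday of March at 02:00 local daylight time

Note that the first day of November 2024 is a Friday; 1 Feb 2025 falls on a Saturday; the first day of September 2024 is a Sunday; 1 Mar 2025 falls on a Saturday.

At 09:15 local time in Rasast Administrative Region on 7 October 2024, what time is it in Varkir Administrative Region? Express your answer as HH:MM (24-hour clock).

10:00

1 November 2024 is a Friday, so the first Sunday is November 3 and the fourth is November 24.
1 February 2025 is a Saturday, so the first Sunday is February 2 and the second is February 9.
Daylight saving runs 24 November 2024 – 9 February 2025; 7 October 2024 is outside that window, so Rasast Administrative Region is on standard time at UTC−07:45.
09:15 Rasast Administrative Region + 7h45m = 17:00 UTC.
1 September 2024 is a Sunday, so the first Sunday is September 1 and the fourth is September 22.
1 March 2025 is a Saturday, so the first Saturday is March 1.
At the standard offset (UTC−08:00), 17:00 UTC − 8h = 09:00 Varkir Administrative Region standard time.
Daylight saving runs 22 September 2024 – 1 March 2025; the standard-time date in Varkir Administrative Region, 7 October 2024, is inside that window, so Varkir Administrative Region is at UTC−07:00.
17:00 UTC − 7h = 10:00 Varkir Administrative Region.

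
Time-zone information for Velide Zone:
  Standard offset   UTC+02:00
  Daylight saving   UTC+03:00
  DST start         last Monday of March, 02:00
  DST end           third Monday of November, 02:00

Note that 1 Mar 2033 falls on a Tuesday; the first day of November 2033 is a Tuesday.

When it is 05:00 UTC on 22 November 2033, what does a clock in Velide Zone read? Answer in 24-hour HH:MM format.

1 March 2033 is a Tuesday, so Mondays fall on 7, 14, 21, 28; the last is March 28.
1 November 2033 is a Tuesday, so the first Monday is November 7 and the third is November 21.
At the standard offset (UTC+02:00), 05:00 UTC + 2h = 07:00 Velide Zone standard time.
The standard-time date in Velide Zone, 22 November 2033, does not fall between 28 March and 21 November, so daylight saving is not in effect and Velide Zone is at UTC+02:00.
05:00 UTC + 2h = 07:00 local.

07:00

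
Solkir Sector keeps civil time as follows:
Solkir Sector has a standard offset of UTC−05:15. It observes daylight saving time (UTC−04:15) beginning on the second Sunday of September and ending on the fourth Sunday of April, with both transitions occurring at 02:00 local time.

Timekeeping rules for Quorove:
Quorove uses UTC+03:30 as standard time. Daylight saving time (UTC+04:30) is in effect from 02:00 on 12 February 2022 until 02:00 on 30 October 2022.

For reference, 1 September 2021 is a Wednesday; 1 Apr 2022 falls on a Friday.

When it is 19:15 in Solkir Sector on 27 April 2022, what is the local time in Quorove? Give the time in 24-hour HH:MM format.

1 September 2021 is a Wednesday, so the first Sunday is September 5 and the second is September 12.
1 April 2022 is a Friday, so the first Sunday is April 3 and the fourth is April 24.
27 April 2022 does not fall between 12 September 2021 and 24 April 2022, so daylight saving is not in effect and Solkir Sector is at UTC−05:15.
19:15 Solkir Sector + 5h15m = 00:30 UTC (rolling into the next day, 28 April 2022).
At the standard offset (UTC+03:30), 00:30 UTC + 3h30m = 04:00 Quorove standard time.
Daylight saving runs 12 February – 30 October; the standard-time date in Quorove, 28 April 2022, is inside that window, so Quorove is at UTC+04:30.
00:30 UTC + 4h30m = 05:00 Quorove.

05:00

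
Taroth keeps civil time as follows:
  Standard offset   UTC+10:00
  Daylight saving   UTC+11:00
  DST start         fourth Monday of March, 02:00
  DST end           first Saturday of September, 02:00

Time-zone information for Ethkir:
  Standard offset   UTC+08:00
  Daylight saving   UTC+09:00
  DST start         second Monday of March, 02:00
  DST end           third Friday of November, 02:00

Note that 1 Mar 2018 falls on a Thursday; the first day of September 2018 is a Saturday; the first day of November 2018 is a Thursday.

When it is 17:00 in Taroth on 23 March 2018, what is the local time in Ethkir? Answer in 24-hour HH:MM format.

16:00

1 March 2018 is a Thursday, so the first Monday is March 5 and the fourth is March 26.
1 September 2018 is a Saturday, so the first Saturday is September 1.
Daylight saving runs 26 March – 1 September; 23 March 2018 is outside that window, so Taroth is on standard time at UTC+10:00.
17:00 Taroth − 10h = 07:00 UTC.
1 March 2018 is a Thursday, so the first Monday is March 5 and the second is March 12.
1 November 2018 is a Thursday, so the first Friday is November 2 and the third is November 16.
At the standard offset (UTC+08:00), 07:00 UTC + 8h = 15:00 Ethkir standard time.
Daylight saving runs 12 March – 16 November; the standard-time date in Ethkir, 23 March 2018, is inside that window, so Ethkir is at UTC+09:00.
07:00 UTC + 9h = 16:00 Ethkir.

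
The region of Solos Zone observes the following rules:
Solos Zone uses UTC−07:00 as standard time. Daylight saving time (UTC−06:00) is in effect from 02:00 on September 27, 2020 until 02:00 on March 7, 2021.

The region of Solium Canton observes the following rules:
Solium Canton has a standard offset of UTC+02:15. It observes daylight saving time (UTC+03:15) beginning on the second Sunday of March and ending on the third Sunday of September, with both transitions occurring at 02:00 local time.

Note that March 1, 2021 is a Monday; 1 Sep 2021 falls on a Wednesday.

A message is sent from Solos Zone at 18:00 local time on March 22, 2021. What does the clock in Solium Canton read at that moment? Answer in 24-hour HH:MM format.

04:15

Daylight saving runs 27 September 2020 – 7 March 2021; March 22, 2021 is outside that window, so Solos Zone is on standard time at UTC−07:00.
18:00 Solos Zone + 7h = 01:00 UTC (rolling into the next day, 23 March 2021).
1 March 2021 is a Monday, so the first Sunday is March 7 and the second is March 14.
1 September 2021 is a Wednesday, so the first Sunday is September 5 and the third is September 19.
At the standard offset (UTC+02:15), 01:00 UTC + 2h15m = 03:15 Solium Canton standard time.
The standard-time date in Solium Canton, March 23, 2021, lies within the daylight-saving period (14 March – 19 September), so Solium Canton is on daylight time, UTC+03:15.
01:00 UTC + 3h15m = 04:15 Solium Canton.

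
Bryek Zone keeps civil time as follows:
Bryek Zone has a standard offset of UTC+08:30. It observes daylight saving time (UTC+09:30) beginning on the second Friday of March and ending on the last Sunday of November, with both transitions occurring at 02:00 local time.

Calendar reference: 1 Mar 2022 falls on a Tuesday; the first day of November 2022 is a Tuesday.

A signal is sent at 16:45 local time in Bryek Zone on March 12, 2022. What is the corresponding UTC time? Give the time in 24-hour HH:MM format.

07:15

1 March 2022 is a Tuesday, so the first Friday is March 4 and the second is March 11.
1 November 2022 is a Tuesday, so Sundays fall on 6, 13, 20, 27; the last is November 27.
March 12, 2022 lies within the daylight-saving period (11 March – 27 November), so Bryek Zone is on daylight time, UTC+09:30.
16:45 local − 9h30m = 07:15 UTC.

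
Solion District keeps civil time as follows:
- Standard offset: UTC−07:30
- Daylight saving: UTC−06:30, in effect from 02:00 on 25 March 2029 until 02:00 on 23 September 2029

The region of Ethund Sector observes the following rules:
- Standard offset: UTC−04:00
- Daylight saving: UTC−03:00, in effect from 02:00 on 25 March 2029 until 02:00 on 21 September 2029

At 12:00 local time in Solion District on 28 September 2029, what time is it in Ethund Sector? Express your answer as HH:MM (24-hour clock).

15:30

Daylight saving runs 25 March – 23 September; 28 September 2029 is outside that window, so Solion District is on standard time at UTC−07:30.
12:00 Solion District + 7h30m = 19:30 UTC.
At the standard offset (UTC−04:00), 19:30 UTC − 4h = 15:30 Ethund Sector standard time.
The standard-time date in Ethund Sector, 28 September 2029, does not fall between 25 March and 21 September, so daylight saving is not in effect and Ethund Sector is at UTC−04:00.
19:30 UTC − 4h = 15:30 Ethund Sector.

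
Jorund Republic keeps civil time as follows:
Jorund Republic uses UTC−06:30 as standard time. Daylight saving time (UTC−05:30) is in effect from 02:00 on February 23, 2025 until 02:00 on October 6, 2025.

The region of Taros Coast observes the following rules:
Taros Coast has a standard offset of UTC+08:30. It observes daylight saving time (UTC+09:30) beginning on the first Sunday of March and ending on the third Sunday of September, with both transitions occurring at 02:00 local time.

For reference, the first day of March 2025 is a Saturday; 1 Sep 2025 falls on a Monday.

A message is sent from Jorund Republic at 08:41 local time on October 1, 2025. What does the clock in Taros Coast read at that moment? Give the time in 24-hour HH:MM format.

22:41

October 1, 2025 lies within the daylight-saving period (23 February – 6 October), so Jorund Republic is on daylight time, UTC−05:30.
08:41 Jorund Republic + 5h30m = 14:11 UTC.
1 March 2025 is a Saturday, so the first Sunday is March 2.
1 September 2025 is a Monday, so the first Sunday is September 7 and the third is September 21.
At the standard offset (UTC+08:30), 14:11 UTC + 8h30m = 22:41 Taros Coast standard time.
The standard-time date in Taros Coast, October 1, 2025, is outside the daylight-saving period (2 March – 21 September), so Taros Coast is on standard time, UTC+08:30.
14:11 UTC + 8h30m = 22:41 Taros Coast.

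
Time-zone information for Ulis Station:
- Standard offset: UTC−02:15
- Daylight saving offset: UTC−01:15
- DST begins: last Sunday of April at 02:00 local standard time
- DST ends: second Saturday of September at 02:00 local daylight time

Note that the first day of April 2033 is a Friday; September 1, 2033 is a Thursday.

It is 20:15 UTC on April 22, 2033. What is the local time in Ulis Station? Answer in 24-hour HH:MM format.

18:00

1 April 2033 is a Friday, so Sundays fall on 3, 10, 17, 24; the last is April 24.
1 September 2033 is a Thursday, so the first Saturday is September 3 and the second is September 10.
At the standard offset (UTC−02:15), 20:15 UTC − 2h15m = 18:00 Ulis Station standard time.
The standard-time date in Ulis Station, April 22, 2033, does not fall between 24 April and 10 September, so daylight saving is not in effect and Ulis Station is at UTC−02:15.
20:15 UTC − 2h15m = 18:00 local.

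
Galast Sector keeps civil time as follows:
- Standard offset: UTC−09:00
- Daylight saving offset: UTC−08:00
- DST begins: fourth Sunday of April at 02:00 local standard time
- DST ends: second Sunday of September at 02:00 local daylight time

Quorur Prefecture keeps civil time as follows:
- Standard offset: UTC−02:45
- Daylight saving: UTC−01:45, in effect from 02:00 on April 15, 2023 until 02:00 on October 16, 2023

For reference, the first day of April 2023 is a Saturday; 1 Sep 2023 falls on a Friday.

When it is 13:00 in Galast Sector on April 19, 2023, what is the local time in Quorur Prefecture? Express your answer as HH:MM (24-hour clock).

1 April 2023 is a Saturday, so the first Sunday is April 2 and the fourth is April 23.
1 September 2023 is a Friday, so the first Sunday is September 3 and the second is September 10.
Daylight saving runs 23 April – 10 September; April 19, 2023 is outside that window, so Galast Sector is on standard time at UTC−09:00.
13:00 Galast Sector + 9h = 22:00 UTC.
At the standard offset (UTC−02:45), 22:00 UTC − 2h45m = 19:15 Quorur Prefecture standard time.
The standard-time date in Quorur Prefecture, April 19, 2023, falls between 15 April and 16 October, so daylight saving is in effect and Quorur Prefecture is at UTC−01:45.
22:00 UTC − 1h45m = 20:15 Quorur Prefecture.

20:15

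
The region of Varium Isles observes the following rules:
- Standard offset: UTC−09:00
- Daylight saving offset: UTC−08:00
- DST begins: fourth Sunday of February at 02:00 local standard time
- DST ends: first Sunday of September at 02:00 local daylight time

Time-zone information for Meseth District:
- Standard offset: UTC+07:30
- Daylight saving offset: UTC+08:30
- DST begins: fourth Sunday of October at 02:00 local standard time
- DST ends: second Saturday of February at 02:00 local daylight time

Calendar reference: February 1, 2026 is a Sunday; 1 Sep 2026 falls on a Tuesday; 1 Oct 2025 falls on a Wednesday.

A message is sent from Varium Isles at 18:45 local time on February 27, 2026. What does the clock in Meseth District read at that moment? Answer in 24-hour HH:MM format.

1 February 2026 is a Sunday, so the first Sunday is February 1 and the fourth is February 22.
1 September 2026 is a Tuesday, so the first Sunday is September 6.
February 27, 2026 lies within the daylight-saving period (22 February – 6 September), so Varium Isles is on daylight time, UTC−08:00.
18:45 Varium Isles + 8h = 02:45 UTC (rolling into the next day, 28 February 2026).
1 October 2025 is a Wednesday, so the first Sunday is October 5 and the fourth is October 26.
1 February 2026 is a Sunday, so the first Saturday is February 7 and the second is February 14.
At the standard offset (UTC+07:30), 02:45 UTC + 7h30m = 10:15 Meseth District standard time.
The standard-time date in Meseth District, February 28, 2026, does not fall between 26 October 2025 and 14 February 2026, so daylight saving is not in effect and Meseth District is at UTC+07:30.
02:45 UTC + 7h30m = 10:15 Meseth District.

10:15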